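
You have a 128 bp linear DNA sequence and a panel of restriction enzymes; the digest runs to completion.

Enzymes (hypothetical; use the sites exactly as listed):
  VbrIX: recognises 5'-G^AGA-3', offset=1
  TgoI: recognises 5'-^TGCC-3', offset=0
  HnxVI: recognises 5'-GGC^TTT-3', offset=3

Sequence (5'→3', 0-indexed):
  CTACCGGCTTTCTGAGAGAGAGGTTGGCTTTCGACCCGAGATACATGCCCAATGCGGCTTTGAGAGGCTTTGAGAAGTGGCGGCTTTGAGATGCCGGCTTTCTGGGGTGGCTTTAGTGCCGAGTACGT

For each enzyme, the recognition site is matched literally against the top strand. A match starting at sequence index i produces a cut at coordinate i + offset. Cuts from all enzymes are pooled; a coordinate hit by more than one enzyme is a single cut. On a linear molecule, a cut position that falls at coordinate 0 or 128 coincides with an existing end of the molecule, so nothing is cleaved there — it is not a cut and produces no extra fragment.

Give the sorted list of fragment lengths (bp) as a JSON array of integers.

Scan for sites:
  VbrIX (GAGA, off=1): starts [13, 15, 17, 37, 61, 71, 87] → cuts [14, 16, 18, 38, 62, 72, 88]
  TgoI (TGCC, off=0): starts [45, 91, 116] → cuts [45, 91, 116]
  HnxVI (GGCTTT, off=3): starts [5, 25, 55, 65, 81, 95, 108] → cuts [8, 28, 58, 68, 84, 98, 111]

Pooled cuts: [8, 14, 16, 18, 28, 38, 45, 58, 62, 68, 72, 84, 88, 91, 98, 111, 116]

Fragment lengths:
  [0,8): 8 bp
  [8,14): 6 bp
  [14,16): 2 bp
  [16,18): 2 bp
  [18,28): 10 bp
  [28,38): 10 bp
  [38,45): 7 bp
  [45,58): 13 bp
  [58,62): 4 bp
  [62,68): 6 bp
  [68,72): 4 bp
  [72,84): 12 bp
  [84,88): 4 bp
  [88,91): 3 bp
  [91,98): 7 bp
  [98,111): 13 bp
  [111,116): 5 bp
  [116,128): 12 bp

[2,2,3,4,4,4,5,6,6,7,7,8,10,10,12,12,13,13]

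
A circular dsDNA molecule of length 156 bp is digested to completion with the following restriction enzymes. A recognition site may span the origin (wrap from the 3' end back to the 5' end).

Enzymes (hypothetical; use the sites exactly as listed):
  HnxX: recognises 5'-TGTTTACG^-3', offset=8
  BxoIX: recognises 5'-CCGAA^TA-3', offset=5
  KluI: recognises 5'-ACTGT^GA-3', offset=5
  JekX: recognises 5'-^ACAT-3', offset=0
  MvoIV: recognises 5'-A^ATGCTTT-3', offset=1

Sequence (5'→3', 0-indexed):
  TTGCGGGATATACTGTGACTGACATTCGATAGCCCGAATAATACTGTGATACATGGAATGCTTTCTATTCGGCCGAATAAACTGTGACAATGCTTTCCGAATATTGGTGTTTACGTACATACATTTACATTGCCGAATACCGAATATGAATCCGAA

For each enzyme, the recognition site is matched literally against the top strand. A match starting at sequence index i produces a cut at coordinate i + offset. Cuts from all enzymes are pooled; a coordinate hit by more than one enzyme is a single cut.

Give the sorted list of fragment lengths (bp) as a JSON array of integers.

Per-enzyme occurrences:
  HnxX TGTTTACG/8: at [107] ⇒ [115]
  BxoIX CCGAATA/5: at [33, 72, 96, 132, 139] ⇒ [38, 77, 101, 137, 144]
  KluI ACTGTGA/5: at [11, 42, 80] ⇒ [16, 47, 85]
  JekX ACAT/0: at [21, 50, 116, 120, 126] ⇒ [21, 50, 116, 120, 126]
  MvoIV AATGCTTT/1: at [56, 88] ⇒ [57, 89]

Pooled cuts: [16, 21, 38, 47, 50, 57, 77, 85, 89, 101, 115, 116, 120, 126, 137, 144]

Fragments:
  16→21: 5 bp
  21→38: 17 bp
  38→47: 9 bp
  47→50: 3 bp
  50→57: 7 bp
  57→77: 20 bp
  77→85: 8 bp
  85→89: 4 bp
  89→101: 12 bp
  101→115: 14 bp
  115→116: 1 bp
  116→120: 4 bp
  120→126: 6 bp
  126→137: 11 bp
  137→144: 7 bp
  144→16 (wrap): 156-144+16 = 28 bp

[1,3,4,4,5,6,7,7,8,9,11,12,14,17,20,28]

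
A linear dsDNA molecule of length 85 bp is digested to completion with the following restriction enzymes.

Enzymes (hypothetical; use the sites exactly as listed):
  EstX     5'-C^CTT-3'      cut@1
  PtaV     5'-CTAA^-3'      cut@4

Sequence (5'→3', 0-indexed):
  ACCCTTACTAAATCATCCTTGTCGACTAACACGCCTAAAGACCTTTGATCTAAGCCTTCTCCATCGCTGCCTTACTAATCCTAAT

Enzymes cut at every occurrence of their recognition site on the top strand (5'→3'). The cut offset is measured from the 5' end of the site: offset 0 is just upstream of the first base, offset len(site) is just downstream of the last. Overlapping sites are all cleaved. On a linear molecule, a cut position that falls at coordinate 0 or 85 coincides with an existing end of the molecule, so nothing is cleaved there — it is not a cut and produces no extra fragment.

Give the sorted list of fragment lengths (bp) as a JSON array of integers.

[1,2,3,4,6,6,8,8,9,11,12,15]

Site scan:
  EstX CCTT/1: at [2, 16, 41, 54, 69] ⇒ [3, 17, 42, 55, 70]
  PtaV CTAA/4: at [7, 25, 34, 49, 74, 80] ⇒ [11, 29, 38, 53, 78, 84]

All cut coordinates (distinct, sorted): [3, 11, 17, 29, 38, 42, 53, 55, 70, 78, 84]

Fragment lengths:
  [0,3): 3 bp
  [3,11): 8 bp
  [11,17): 6 bp
  [17,29): 12 bp
  [29,38): 9 bp
  [38,42): 4 bp
  [42,53): 11 bp
  [53,55): 2 bp
  [55,70): 15 bp
  [70,78): 8 bp
  [78,84): 6 bp
  [84,85): 1 bp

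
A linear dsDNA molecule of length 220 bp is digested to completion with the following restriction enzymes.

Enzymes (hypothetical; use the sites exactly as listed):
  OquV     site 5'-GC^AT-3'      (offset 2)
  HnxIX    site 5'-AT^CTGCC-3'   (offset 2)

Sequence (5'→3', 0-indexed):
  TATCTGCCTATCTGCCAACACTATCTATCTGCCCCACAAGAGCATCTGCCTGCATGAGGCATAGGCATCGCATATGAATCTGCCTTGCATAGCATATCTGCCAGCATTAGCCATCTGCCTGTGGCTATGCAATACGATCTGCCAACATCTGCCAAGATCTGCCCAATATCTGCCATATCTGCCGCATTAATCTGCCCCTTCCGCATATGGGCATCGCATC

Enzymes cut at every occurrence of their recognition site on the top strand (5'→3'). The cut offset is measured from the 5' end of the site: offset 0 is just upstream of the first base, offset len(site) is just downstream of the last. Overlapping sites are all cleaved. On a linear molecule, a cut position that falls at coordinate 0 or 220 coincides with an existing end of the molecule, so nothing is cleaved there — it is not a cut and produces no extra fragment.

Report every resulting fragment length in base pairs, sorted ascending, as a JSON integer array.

[2,3,3,4,5,5,5,6,6,7,7,8,8,8,8,8,9,9,9,10,10,11,13,15,17,24]

Scan for sites:
  OquV GCAT/2: at [41, 51, 58, 64, 69, 86, 91, 103, 183, 202, 210, 215] ⇒ [43, 53, 60, 66, 71, 88, 93, 105, 185, 204, 212, 217]
  HnxIX ATCTGCC/2: at [1, 9, 26, 43, 77, 95, 112, 136, 146, 156, 167, 176, 189] ⇒ [3, 11, 28, 45, 79, 97, 114, 138, 148, 158, 169, 178, 191]

All cut coordinates (distinct, sorted): [3, 11, 28, 43, 45, 53, 60, 66, 71, 79, 88, 93, 97, 105, 114, 138, 148, 158, 169, 178, 185, 191, 204, 212, 217]

Fragment lengths:
  [0,3): 3 bp
  [3,11): 8 bp
  [11,28): 17 bp
  [28,43): 15 bp
  [43,45): 2 bp
  [45,53): 8 bp
  [53,60): 7 bp
  [60,66): 6 bp
  [66,71): 5 bp
  [71,79): 8 bp
  [79,88): 9 bp
  [88,93): 5 bp
  [93,97): 4 bp
  [97,105): 8 bp
  [105,114): 9 bp
  [114,138): 24 bp
  [138,148): 10 bp
  [148,158): 10 bp
  [158,169): 11 bp
  [169,178): 9 bp
  [178,185): 7 bp
  [185,191): 6 bp
  [191,204): 13 bp
  [204,212): 8 bp
  [212,217): 5 bp
  [217,220): 3 bp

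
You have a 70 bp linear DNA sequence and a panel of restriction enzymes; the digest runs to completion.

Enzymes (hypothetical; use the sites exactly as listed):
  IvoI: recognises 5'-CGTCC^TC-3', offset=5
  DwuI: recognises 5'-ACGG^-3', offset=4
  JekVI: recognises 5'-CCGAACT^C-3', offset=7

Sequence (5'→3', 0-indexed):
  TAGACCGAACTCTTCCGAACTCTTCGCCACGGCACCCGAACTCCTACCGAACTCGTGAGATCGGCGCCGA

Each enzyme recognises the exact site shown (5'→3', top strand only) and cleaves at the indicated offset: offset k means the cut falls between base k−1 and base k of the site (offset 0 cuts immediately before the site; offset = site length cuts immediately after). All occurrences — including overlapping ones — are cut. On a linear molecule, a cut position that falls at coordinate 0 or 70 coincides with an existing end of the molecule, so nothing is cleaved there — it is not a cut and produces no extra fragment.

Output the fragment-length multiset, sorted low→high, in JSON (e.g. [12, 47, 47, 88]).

Per-enzyme occurrences:
  IvoI (CGTCCTC, off=5): no sites
  DwuI (ACGG, off=4): starts [28] → cuts [32]
  JekVI (CCGAACTC, off=7): starts [4, 14, 35, 46] → cuts [11, 21, 42, 53]

All cut coordinates (distinct, sorted): [11, 21, 32, 42, 53]

Fragment lengths:
  [0,11): 11 bp
  [11,21): 10 bp
  [21,32): 11 bp
  [32,42): 10 bp
  [42,53): 11 bp
  [53,70): 17 bp

[10,10,11,11,11,17]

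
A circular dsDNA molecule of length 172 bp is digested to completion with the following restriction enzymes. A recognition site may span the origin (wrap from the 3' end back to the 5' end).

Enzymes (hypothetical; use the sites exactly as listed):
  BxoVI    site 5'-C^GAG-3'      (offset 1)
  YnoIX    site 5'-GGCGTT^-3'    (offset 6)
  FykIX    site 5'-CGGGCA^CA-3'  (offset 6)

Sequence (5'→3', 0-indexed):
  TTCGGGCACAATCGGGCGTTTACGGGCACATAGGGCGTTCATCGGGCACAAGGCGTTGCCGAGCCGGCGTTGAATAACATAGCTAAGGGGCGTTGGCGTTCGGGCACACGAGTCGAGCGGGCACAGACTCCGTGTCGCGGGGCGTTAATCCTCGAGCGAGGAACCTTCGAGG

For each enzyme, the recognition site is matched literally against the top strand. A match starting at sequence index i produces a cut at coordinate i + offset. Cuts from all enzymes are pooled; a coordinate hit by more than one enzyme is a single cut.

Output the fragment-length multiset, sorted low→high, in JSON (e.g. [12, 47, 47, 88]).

[3,3,4,5,6,6,7,8,9,9,9,11,11,11,12,12,23,23]

Site scan:
  BxoVI (CGAG, off=1): starts [59, 108, 113, 152, 156, 167] → cuts [60, 109, 114, 153, 157, 168]
  YnoIX (GGCGTT, off=6): starts [14, 33, 51, 65, 88, 94, 140] → cuts [20, 39, 57, 71, 94, 100, 146]
  FykIX (CGGGCACA, off=6): starts [2, 22, 42, 100, 117] → cuts [8, 28, 48, 106, 123]

All cut coordinates (distinct, sorted): [8, 20, 28, 39, 48, 57, 60, 71, 94, 100, 106, 109, 114, 123, 146, 153, 157, 168]

Fragment lengths:
  8→20: 12 bp
  20→28: 8 bp
  28→39: 11 bp
  39→48: 9 bp
  48→57: 9 bp
  57→60: 3 bp
  60→71: 11 bp
  71→94: 23 bp
  94→100: 6 bp
  100→106: 6 bp
  106→109: 3 bp
  109→114: 5 bp
  114→123: 9 bp
  123→146: 23 bp
  146→153: 7 bp
  153→157: 4 bp
  157→168: 11 bp
  168→8 (wrap): 172-168+8 = 12 bp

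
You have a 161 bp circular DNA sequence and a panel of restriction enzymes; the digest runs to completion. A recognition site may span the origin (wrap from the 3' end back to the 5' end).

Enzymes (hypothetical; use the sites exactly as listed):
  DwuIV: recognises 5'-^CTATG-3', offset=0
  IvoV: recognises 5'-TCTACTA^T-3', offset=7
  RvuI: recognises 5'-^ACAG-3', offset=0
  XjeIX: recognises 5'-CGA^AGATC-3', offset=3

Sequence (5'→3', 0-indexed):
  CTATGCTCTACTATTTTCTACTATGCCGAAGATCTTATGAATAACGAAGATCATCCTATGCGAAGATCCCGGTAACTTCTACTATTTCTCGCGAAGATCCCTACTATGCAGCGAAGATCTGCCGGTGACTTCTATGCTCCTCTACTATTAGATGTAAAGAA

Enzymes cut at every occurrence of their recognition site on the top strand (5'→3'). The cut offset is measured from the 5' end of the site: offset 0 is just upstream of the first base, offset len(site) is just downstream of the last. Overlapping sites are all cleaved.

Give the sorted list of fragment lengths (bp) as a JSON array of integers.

Per-enzyme occurrences:
  DwuIV CTATG/0: at [0, 20, 55, 103, 131] ⇒ [0, 20, 55, 103, 131]
  IvoV TCTACTAT/7: at [6, 16, 77, 140] ⇒ [13, 23, 84, 147]
  RvuI (ACAG, off=0): no sites
  XjeIX CGAAGATC/3: at [26, 44, 60, 91, 111] ⇒ [29, 47, 63, 94, 114]

Pooled cuts: [0, 13, 20, 23, 29, 47, 55, 63, 84, 94, 103, 114, 131, 147]

Fragments:
  0→13: 13 bp
  13→20: 7 bp
  20→23: 3 bp
  23→29: 6 bp
  29→47: 18 bp
  47→55: 8 bp
  55→63: 8 bp
  63→84: 21 bp
  84→94: 10 bp
  94→103: 9 bp
  103→114: 11 bp
  114→131: 17 bp
  131→147: 16 bp
  147→0 (wrap): 161-147+0 = 14 bp

[3,6,7,8,8,9,10,11,13,14,16,17,18,21]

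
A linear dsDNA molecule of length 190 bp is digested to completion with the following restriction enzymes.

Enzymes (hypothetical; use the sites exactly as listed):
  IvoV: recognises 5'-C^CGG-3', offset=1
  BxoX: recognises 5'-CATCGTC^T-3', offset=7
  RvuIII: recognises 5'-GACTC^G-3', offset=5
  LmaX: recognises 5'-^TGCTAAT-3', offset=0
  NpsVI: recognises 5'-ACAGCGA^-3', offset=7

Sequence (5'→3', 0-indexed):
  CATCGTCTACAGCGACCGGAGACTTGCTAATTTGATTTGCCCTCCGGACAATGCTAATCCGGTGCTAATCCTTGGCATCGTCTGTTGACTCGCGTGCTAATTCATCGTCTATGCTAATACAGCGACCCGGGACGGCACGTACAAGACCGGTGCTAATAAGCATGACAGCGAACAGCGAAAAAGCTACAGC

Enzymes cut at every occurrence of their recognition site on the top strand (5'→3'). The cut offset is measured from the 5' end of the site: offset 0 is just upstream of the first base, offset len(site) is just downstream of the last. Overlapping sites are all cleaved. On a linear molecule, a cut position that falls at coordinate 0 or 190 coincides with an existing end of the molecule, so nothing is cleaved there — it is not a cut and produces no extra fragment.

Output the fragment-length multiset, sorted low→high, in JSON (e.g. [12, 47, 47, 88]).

Site scan:
  IvoV CCGG/1: at [15, 43, 58, 126, 146] ⇒ [16, 44, 59, 127, 147]
  BxoX CATCGTCT/7: at [0, 75, 102] ⇒ [7, 82, 109]
  RvuIII GACTCG/5: at [86] ⇒ [91]
  LmaX TGCTAAT/0: at [24, 51, 62, 94, 111, 150] ⇒ [24, 51, 62, 94, 111, 150]
  NpsVI ACAGCGA/7: at [8, 118, 164, 171] ⇒ [15, 125, 171, 178]

All cut coordinates (distinct, sorted): [7, 15, 16, 24, 44, 51, 59, 62, 82, 91, 94, 109, 111, 125, 127, 147, 150, 171, 178]

Fragments:
  [0,7): 7 bp
  [7,15): 8 bp
  [15,16): 1 bp
  [16,24): 8 bp
  [24,44): 20 bp
  [44,51): 7 bp
  [51,59): 8 bp
  [59,62): 3 bp
  [62,82): 20 bp
  [82,91): 9 bp
  [91,94): 3 bp
  [94,109): 15 bp
  [109,111): 2 bp
  [111,125): 14 bp
  [125,127): 2 bp
  [127,147): 20 bp
  [147,150): 3 bp
  [150,171): 21 bp
  [171,178): 7 bp
  [178,190): 12 bp

[1,2,2,3,3,3,7,7,7,8,8,8,9,12,14,15,20,20,20,21]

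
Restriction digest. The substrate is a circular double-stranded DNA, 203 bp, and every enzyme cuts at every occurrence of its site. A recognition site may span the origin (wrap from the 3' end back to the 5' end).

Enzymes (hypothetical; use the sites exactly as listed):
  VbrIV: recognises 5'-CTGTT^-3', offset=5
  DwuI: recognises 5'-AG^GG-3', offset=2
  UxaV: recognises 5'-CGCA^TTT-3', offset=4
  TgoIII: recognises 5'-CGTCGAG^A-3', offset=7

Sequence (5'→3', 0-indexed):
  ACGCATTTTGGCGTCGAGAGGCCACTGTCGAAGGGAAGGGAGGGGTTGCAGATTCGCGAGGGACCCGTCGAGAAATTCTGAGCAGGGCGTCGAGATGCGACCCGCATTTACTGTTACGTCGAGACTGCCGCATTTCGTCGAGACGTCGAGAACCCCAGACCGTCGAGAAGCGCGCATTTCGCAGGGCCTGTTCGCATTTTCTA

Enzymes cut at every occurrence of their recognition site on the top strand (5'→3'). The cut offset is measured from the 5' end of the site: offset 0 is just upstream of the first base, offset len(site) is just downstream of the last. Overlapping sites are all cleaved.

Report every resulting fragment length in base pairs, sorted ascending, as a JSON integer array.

[4,4,5,8,8,8,8,9,9,9,9,10,12,12,12,13,13,15,17,18]

Scan for sites:
  VbrIV (CTGTT, off=5): starts [110, 187] → cuts [115, 192]
  DwuI (AGGG, off=2): starts [31, 36, 40, 58, 83, 182] → cuts [33, 38, 42, 60, 85, 184]
  UxaV (CGCATTT, off=4): starts [1, 102, 128, 172, 192] → cuts [5, 106, 132, 176, 196]
  TgoIII (CGTCGAGA, off=7): starts [11, 65, 87, 116, 135, 143, 160] → cuts [18, 72, 94, 123, 142, 150, 167]

All cut coordinates (distinct, sorted): [5, 18, 33, 38, 42, 60, 72, 85, 94, 106, 115, 123, 132, 142, 150, 167, 176, 184, 192, 196]

Fragments:
  5→18: 13 bp
  18→33: 15 bp
  33→38: 5 bp
  38→42: 4 bp
  42→60: 18 bp
  60→72: 12 bp
  72→85: 13 bp
  85→94: 9 bp
  94→106: 12 bp
  106→115: 9 bp
  115→123: 8 bp
  123→132: 9 bp
  132→142: 10 bp
  142→150: 8 bp
  150→167: 17 bp
  167→176: 9 bp
  176→184: 8 bp
  184→192: 8 bp
  192→196: 4 bp
  196→5 (wrap): 203-196+5 = 12 bp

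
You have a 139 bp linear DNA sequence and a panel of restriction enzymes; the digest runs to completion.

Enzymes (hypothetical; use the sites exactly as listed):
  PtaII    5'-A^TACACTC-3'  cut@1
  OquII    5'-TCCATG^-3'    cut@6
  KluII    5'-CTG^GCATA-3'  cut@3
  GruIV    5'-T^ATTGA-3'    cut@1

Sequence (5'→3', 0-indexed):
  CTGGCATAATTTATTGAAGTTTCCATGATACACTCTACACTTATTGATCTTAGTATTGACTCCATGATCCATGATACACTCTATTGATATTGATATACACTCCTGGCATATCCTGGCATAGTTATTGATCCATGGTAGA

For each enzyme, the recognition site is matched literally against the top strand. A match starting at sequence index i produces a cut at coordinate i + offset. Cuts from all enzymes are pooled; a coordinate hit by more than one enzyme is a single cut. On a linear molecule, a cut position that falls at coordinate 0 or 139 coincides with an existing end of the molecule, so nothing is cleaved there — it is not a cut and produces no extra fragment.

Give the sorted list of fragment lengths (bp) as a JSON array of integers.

Scan for sites:
  PtaII ATACACTC/1: at [27, 73, 94] ⇒ [28, 74, 95]
  OquII TCCATG/6: at [21, 60, 67, 128] ⇒ [27, 66, 73, 134]
  KluII CTGGCATA/3: at [0, 102, 112] ⇒ [3, 105, 115]
  GruIV TATTGA/1: at [11, 41, 53, 81, 87, 122] ⇒ [12, 42, 54, 82, 88, 123]

All cut coordinates (distinct, sorted): [3, 12, 27, 28, 42, 54, 66, 73, 74, 82, 88, 95, 105, 115, 123, 134]

Fragment lengths:
  [0,3): 3 bp
  [3,12): 9 bp
  [12,27): 15 bp
  [27,28): 1 bp
  [28,42): 14 bp
  [42,54): 12 bp
  [54,66): 12 bp
  [66,73): 7 bp
  [73,74): 1 bp
  [74,82): 8 bp
  [82,88): 6 bp
  [88,95): 7 bp
  [95,105): 10 bp
  [105,115): 10 bp
  [115,123): 8 bp
  [123,134): 11 bp
  [134,139): 5 bp

[1,1,3,5,6,7,7,8,8,9,10,10,11,12,12,14,15]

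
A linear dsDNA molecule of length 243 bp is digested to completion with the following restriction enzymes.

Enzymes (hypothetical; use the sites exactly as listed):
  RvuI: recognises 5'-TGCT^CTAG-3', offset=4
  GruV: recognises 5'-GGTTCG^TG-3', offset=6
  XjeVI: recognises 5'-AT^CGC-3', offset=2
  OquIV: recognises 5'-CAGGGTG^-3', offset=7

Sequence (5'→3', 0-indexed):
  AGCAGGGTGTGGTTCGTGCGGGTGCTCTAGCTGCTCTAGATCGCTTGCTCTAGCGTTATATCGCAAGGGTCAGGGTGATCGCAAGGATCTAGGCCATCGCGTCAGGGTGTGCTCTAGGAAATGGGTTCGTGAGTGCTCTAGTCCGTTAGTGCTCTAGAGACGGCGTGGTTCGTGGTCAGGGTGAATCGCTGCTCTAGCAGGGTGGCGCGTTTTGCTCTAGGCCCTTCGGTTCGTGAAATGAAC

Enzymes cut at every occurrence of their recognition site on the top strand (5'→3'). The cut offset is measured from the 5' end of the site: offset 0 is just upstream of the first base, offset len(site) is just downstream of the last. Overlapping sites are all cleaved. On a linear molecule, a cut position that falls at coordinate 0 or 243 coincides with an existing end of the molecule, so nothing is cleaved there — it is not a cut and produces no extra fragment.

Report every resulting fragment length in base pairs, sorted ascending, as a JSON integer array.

Per-enzyme occurrences:
  RvuI TGCTCTAG/4: at [22, 31, 45, 109, 133, 149, 189, 212] ⇒ [26, 35, 49, 113, 137, 153, 193, 216]
  GruV GGTTCGTG/6: at [10, 123, 166, 227] ⇒ [16, 129, 172, 233]
  XjeVI ATCGC/2: at [39, 59, 77, 95, 184] ⇒ [41, 61, 79, 97, 186]
  OquIV CAGGGTG/7: at [2, 70, 102, 176, 197] ⇒ [9, 77, 109, 183, 204]

Pooled cuts: [9, 16, 26, 35, 41, 49, 61, 77, 79, 97, 109, 113, 129, 137, 153, 172, 183, 186, 193, 204, 216, 233]

Fragments:
  [0,9): 9 bp
  [9,16): 7 bp
  [16,26): 10 bp
  [26,35): 9 bp
  [35,41): 6 bp
  [41,49): 8 bp
  [49,61): 12 bp
  [61,77): 16 bp
  [77,79): 2 bp
  [79,97): 18 bp
  [97,109): 12 bp
  [109,113): 4 bp
  [113,129): 16 bp
  [129,137): 8 bp
  [137,153): 16 bp
  [153,172): 19 bp
  [172,183): 11 bp
  [183,186): 3 bp
  [186,193): 7 bp
  [193,204): 11 bp
  [204,216): 12 bp
  [216,233): 17 bp
  [233,243): 10 bp

[2,3,4,6,7,7,8,8,9,9,10,10,11,11,12,12,12,16,16,16,17,18,19]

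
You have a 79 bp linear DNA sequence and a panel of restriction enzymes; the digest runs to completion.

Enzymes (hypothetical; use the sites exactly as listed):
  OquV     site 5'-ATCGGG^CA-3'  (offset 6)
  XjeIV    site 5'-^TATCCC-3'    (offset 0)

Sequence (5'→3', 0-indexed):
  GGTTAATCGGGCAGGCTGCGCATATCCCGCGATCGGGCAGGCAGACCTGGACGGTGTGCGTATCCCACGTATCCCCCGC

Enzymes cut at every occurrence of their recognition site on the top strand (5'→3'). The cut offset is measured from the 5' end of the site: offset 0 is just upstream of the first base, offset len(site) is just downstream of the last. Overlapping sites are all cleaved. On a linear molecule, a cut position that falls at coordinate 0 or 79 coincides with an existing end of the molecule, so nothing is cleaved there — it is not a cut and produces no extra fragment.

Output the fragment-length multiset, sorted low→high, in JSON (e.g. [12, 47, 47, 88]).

Per-enzyme occurrences:
  OquV (ATCGGGCA, off=6): starts [5, 31] → cuts [11, 37]
  XjeIV (TATCCC, off=0): starts [22, 60, 69] → cuts [22, 60, 69]

All cut coordinates (distinct, sorted): [11, 22, 37, 60, 69]

Fragments:
  [0,11): 11 bp
  [11,22): 11 bp
  [22,37): 15 bp
  [37,60): 23 bp
  [60,69): 9 bp
  [69,79): 10 bp

[9,10,11,11,15,23]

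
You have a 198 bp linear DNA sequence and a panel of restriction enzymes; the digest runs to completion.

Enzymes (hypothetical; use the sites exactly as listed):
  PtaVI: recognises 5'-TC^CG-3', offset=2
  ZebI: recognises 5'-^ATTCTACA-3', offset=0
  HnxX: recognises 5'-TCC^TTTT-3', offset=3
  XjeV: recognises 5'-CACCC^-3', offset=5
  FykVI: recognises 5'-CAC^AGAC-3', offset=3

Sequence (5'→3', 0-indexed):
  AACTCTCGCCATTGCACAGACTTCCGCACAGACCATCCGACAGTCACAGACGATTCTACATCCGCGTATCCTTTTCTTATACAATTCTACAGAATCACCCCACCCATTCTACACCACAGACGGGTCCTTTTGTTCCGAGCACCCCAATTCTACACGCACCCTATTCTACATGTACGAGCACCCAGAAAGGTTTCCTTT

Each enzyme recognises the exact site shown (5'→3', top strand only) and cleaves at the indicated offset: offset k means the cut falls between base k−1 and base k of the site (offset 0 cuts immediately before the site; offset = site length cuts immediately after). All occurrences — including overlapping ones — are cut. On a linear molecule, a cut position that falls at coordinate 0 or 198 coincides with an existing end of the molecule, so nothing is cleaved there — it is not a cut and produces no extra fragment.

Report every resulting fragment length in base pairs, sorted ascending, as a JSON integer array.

Per-enzyme occurrences:
  PtaVI (TCCG, off=2): starts [22, 35, 60, 133] → cuts [24, 37, 62, 135]
  ZebI (ATTCTACA, off=0): starts [52, 83, 105, 146, 162] → cuts [52, 83, 105, 146, 162]
  HnxX (TCCTTTT, off=3): starts [68, 124] → cuts [71, 127]
  XjeV (CACCC, off=5): starts [95, 100, 139, 156, 178] → cuts [100, 105, 144, 161, 183]
  FykVI (CACAGAC, off=3): starts [14, 26, 44, 114] → cuts [17, 29, 47, 117]

Pooled cuts: [17, 24, 29, 37, 47, 52, 62, 71, 83, 100, 105, 117, 127, 135, 144, 146, 161, 162, 183]

Fragment lengths:
  [0,17): 17 bp
  [17,24): 7 bp
  [24,29): 5 bp
  [29,37): 8 bp
  [37,47): 10 bp
  [47,52): 5 bp
  [52,62): 10 bp
  [62,71): 9 bp
  [71,83): 12 bp
  [83,100): 17 bp
  [100,105): 5 bp
  [105,117): 12 bp
  [117,127): 10 bp
  [127,135): 8 bp
  [135,144): 9 bp
  [144,146): 2 bp
  [146,161): 15 bp
  [161,162): 1 bp
  [162,183): 21 bp
  [183,198): 15 bp

[1,2,5,5,5,7,8,8,9,9,10,10,10,12,12,15,15,17,17,21]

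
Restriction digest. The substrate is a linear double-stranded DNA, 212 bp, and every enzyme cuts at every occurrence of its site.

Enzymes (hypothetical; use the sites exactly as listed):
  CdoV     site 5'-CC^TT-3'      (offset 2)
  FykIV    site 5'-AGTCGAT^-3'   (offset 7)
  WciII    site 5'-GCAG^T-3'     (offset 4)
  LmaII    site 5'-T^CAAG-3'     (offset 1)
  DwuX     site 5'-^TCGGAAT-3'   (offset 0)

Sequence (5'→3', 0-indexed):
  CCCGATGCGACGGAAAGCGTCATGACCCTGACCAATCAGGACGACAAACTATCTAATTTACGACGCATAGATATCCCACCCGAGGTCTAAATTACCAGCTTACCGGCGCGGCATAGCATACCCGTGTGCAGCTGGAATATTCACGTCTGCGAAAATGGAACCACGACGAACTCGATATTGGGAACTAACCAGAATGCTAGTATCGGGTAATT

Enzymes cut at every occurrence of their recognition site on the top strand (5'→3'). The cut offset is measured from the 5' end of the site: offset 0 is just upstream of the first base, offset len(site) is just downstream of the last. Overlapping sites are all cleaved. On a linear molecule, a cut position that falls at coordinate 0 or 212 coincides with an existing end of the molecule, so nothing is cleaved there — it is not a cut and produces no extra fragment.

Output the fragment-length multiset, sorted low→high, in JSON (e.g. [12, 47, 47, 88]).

Per-enzyme occurrences:
  CdoV (CCTT, off=2): no sites
  FykIV (AGTCGAT, off=7): no sites
  WciII (GCAGT, off=4): no sites
  LmaII (TCAAG, off=1): no sites
  DwuX (TCGGAAT, off=0): no sites

Pooled cuts: ∅

Fragments:
  no cuts → one linear fragment of 212 bp

[212]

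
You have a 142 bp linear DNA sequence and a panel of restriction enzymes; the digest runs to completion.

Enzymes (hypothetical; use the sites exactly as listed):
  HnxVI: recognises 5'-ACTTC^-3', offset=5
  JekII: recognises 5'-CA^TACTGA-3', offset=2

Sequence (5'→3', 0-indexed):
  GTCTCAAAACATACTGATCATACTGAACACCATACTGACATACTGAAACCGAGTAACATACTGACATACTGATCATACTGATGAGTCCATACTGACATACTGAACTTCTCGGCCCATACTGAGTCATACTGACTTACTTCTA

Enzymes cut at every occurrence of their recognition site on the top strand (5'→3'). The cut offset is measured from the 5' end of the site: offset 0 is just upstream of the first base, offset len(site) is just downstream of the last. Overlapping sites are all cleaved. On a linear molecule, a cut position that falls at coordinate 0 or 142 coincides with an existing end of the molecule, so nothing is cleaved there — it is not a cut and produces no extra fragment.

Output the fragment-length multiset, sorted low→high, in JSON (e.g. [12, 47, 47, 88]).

Scan for sites:
  HnxVI (ACTTC, off=5): starts [103, 135] → cuts [108, 140]
  JekII (CATACTGA, off=2): starts [9, 18, 30, 38, 56, 64, 73, 87, 95, 114, 124] → cuts [11, 20, 32, 40, 58, 66, 75, 89, 97, 116, 126]

All cut coordinates (distinct, sorted): [11, 20, 32, 40, 58, 66, 75, 89, 97, 108, 116, 126, 140]

Fragment lengths:
  [0,11): 11 bp
  [11,20): 9 bp
  [20,32): 12 bp
  [32,40): 8 bp
  [40,58): 18 bp
  [58,66): 8 bp
  [66,75): 9 bp
  [75,89): 14 bp
  [89,97): 8 bp
  [97,108): 11 bp
  [108,116): 8 bp
  [116,126): 10 bp
  [126,140): 14 bp
  [140,142): 2 bp

[2,8,8,8,8,9,9,10,11,11,12,14,14,18]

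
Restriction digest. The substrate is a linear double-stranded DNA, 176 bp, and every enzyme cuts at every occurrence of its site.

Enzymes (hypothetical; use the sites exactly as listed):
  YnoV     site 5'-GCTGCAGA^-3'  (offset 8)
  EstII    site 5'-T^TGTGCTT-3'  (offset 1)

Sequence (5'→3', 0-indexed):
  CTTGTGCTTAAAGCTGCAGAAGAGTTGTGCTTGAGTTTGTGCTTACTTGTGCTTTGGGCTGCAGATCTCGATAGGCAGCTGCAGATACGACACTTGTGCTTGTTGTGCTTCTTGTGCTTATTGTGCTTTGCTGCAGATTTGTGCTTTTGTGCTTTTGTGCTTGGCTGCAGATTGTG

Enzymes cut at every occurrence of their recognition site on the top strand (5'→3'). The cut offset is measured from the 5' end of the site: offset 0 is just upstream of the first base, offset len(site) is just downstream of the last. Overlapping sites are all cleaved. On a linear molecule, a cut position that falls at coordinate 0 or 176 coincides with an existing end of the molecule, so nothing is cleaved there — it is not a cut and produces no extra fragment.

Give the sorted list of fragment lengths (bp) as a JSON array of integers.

Per-enzyme occurrences:
  YnoV (GCTGCAGA, off=8): starts [12, 57, 77, 129, 163] → cuts [20, 65, 85, 137, 171]
  EstII (TTGTGCTT, off=1): starts [1, 24, 36, 46, 93, 102, 111, 120, 138, 146, 154] → cuts [2, 25, 37, 47, 94, 103, 112, 121, 139, 147, 155]

Pooled cuts: [2, 20, 25, 37, 47, 65, 85, 94, 103, 112, 121, 137, 139, 147, 155, 171]

Fragments:
  [0,2): 2 bp
  [2,20): 18 bp
  [20,25): 5 bp
  [25,37): 12 bp
  [37,47): 10 bp
  [47,65): 18 bp
  [65,85): 20 bp
  [85,94): 9 bp
  [94,103): 9 bp
  [103,112): 9 bp
  [112,121): 9 bp
  [121,137): 16 bp
  [137,139): 2 bp
  [139,147): 8 bp
  [147,155): 8 bp
  [155,171): 16 bp
  [171,176): 5 bp

[2,2,5,5,8,8,9,9,9,9,10,12,16,16,18,18,20]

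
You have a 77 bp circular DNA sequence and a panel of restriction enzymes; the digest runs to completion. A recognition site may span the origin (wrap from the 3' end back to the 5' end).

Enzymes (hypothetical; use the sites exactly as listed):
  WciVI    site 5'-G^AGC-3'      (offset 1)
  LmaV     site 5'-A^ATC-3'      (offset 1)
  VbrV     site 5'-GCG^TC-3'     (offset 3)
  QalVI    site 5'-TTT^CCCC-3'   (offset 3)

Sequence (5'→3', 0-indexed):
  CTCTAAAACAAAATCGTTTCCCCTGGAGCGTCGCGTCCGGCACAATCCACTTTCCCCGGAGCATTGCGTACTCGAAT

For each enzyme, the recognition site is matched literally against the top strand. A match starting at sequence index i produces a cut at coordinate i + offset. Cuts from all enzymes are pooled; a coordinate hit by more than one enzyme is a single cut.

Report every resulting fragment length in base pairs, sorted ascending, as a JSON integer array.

[4,5,6,7,7,9,9,14,16]

Scan for sites:
  WciVI GAGC/1: at [25, 58] ⇒ [26, 59]
  LmaV AATC/1: at [11, 43, 74] ⇒ [12, 44, 75]
  VbrV GCGTC/3: at [27, 32] ⇒ [30, 35]
  QalVI TTTCCCC/3: at [16, 50] ⇒ [19, 53]

Pooled cuts: [12, 19, 26, 30, 35, 44, 53, 59, 75]

Fragments:
  12→19: 7 bp
  19→26: 7 bp
  26→30: 4 bp
  30→35: 5 bp
  35→44: 9 bp
  44→53: 9 bp
  53→59: 6 bp
  59→75: 16 bp
  75→12 (wrap): 77-75+12 = 14 bp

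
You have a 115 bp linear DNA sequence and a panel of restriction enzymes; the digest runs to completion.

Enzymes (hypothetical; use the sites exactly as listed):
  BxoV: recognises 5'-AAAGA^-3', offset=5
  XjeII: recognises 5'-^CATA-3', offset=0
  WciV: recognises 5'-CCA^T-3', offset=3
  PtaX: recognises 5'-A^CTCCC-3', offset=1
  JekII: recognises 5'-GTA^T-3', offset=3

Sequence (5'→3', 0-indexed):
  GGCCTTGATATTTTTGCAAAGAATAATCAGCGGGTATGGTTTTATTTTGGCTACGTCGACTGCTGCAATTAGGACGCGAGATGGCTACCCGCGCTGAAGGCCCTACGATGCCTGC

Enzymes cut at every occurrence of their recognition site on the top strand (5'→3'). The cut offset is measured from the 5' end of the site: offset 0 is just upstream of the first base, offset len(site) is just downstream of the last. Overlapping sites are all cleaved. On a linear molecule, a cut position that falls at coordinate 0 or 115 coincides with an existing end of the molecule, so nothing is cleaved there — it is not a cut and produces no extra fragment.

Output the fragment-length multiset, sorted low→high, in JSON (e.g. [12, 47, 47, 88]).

[14,22,79]

Site scan:
  BxoV AAAGA/5: at [17] ⇒ [22]
  XjeII (CATA, off=0): no sites
  WciV (CCAT, off=3): no sites
  PtaX (ACTCCC, off=1): no sites
  JekII GTAT/3: at [33] ⇒ [36]

Pooled cuts: [22, 36]

Fragment lengths:
  [0,22): 22 bp
  [22,36): 14 bp
  [36,115): 79 bp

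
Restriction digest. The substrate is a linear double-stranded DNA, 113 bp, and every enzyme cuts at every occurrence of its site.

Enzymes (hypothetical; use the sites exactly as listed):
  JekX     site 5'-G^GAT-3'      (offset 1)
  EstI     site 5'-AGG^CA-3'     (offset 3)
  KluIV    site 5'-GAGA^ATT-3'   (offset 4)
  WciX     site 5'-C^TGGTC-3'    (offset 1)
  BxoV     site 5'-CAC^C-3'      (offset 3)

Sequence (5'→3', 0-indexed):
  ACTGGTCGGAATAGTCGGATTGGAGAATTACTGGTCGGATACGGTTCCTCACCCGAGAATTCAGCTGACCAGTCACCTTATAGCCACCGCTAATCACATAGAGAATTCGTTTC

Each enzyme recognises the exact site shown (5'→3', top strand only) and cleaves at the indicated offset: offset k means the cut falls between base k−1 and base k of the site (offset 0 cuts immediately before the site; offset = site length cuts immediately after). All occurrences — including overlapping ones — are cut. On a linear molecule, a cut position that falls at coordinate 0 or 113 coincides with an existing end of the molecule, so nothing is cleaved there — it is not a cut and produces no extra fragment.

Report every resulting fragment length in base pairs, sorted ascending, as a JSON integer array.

Per-enzyme occurrences:
  JekX (GGAT, off=1): starts [16, 36] → cuts [17, 37]
  EstI (AGGCA, off=3): no sites
  KluIV (GAGAATT, off=4): starts [22, 54, 100] → cuts [26, 58, 104]
  WciX (CTGGTC, off=1): starts [1, 30] → cuts [2, 31]
  BxoV (CACC, off=3): starts [49, 73, 84] → cuts [52, 76, 87]

Pooled cuts: [2, 17, 26, 31, 37, 52, 58, 76, 87, 104]

Fragment lengths:
  [0,2): 2 bp
  [2,17): 15 bp
  [17,26): 9 bp
  [26,31): 5 bp
  [31,37): 6 bp
  [37,52): 15 bp
  [52,58): 6 bp
  [58,76): 18 bp
  [76,87): 11 bp
  [87,104): 17 bp
  [104,113): 9 bp

[2,5,6,6,9,9,11,15,15,17,18]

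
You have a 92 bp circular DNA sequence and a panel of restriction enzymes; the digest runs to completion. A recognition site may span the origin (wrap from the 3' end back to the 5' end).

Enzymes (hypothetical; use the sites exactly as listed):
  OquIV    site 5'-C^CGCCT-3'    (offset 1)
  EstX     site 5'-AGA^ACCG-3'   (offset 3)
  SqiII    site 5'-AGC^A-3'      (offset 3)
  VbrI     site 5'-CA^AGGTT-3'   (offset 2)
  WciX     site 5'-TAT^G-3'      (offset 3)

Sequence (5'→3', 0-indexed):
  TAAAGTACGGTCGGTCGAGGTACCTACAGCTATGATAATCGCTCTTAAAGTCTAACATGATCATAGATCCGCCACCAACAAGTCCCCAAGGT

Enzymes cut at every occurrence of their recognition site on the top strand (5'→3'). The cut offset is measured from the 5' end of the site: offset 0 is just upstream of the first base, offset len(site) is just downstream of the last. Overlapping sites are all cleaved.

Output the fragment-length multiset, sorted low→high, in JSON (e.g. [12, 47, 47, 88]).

Site scan:
  OquIV (CCGCCT, off=1): no sites
  EstX (AGAACCG, off=3): no sites
  SqiII (AGCA, off=3): no sites
  VbrI CAAGGTT/2: at [86] ⇒ [88]
  WciX TATG/3: at [30] ⇒ [33]

All cut coordinates (distinct, sorted): [33, 88]

Fragments:
  33→88: 55 bp
  88→33 (wrap): 92-88+33 = 37 bp

[37,55]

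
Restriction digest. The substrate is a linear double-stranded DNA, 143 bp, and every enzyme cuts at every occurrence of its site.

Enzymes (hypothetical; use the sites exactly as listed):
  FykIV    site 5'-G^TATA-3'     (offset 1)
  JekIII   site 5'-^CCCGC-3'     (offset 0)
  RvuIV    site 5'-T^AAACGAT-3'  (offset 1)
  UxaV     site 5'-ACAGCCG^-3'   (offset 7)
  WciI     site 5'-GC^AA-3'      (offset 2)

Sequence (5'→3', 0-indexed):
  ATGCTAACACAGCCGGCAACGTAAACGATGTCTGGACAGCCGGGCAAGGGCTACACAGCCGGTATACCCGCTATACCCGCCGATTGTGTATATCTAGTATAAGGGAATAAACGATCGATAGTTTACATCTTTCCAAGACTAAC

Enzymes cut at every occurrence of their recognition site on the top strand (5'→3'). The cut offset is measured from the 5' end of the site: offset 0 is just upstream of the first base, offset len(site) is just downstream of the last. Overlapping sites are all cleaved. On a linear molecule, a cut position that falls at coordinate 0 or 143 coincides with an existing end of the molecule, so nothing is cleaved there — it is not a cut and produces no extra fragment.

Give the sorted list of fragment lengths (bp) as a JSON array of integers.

[1,2,3,4,5,9,9,11,13,15,16,20,35]

Scan for sites:
  FykIV GTATA/1: at [61, 87, 96] ⇒ [62, 88, 97]
  JekIII CCCGC/0: at [66, 75] ⇒ [66, 75]
  RvuIV TAAACGAT/1: at [21, 107] ⇒ [22, 108]
  UxaV ACAGCCG/7: at [8, 35, 54] ⇒ [15, 42, 61]
  WciI GCAA/2: at [15, 43] ⇒ [17, 45]

All cut coordinates (distinct, sorted): [15, 17, 22, 42, 45, 61, 62, 66, 75, 88, 97, 108]

Fragment lengths:
  [0,15): 15 bp
  [15,17): 2 bp
  [17,22): 5 bp
  [22,42): 20 bp
  [42,45): 3 bp
  [45,61): 16 bp
  [61,62): 1 bp
  [62,66): 4 bp
  [66,75): 9 bp
  [75,88): 13 bp
  [88,97): 9 bp
  [97,108): 11 bp
  [108,143): 35 bp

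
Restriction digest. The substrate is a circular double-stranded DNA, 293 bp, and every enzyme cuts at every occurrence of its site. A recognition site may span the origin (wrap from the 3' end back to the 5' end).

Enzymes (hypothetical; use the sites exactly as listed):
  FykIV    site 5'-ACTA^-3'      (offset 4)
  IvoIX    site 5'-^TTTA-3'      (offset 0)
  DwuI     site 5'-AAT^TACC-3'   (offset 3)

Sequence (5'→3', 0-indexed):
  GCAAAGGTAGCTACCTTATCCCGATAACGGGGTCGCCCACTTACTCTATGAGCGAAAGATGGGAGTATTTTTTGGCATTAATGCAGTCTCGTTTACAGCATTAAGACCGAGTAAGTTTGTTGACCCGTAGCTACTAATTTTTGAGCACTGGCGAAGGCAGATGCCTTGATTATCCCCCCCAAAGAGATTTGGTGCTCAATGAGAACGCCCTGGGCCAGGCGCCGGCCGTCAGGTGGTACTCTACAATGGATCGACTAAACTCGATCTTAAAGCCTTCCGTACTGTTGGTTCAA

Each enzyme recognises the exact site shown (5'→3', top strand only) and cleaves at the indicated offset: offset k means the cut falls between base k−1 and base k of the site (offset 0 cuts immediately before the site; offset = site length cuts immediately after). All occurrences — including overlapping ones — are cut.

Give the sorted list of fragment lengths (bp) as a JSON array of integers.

[45,121,127]

Scan for sites:
  FykIV ACTA/4: at [132, 253] ⇒ [136, 257]
  IvoIX TTTA/0: at [91] ⇒ [91]
  DwuI (AATTACC, off=3): no sites

All cut coordinates (distinct, sorted): [91, 136, 257]

Fragment lengths:
  91→136: 45 bp
  136→257: 121 bp
  257→91 (wrap): 293-257+91 = 127 bp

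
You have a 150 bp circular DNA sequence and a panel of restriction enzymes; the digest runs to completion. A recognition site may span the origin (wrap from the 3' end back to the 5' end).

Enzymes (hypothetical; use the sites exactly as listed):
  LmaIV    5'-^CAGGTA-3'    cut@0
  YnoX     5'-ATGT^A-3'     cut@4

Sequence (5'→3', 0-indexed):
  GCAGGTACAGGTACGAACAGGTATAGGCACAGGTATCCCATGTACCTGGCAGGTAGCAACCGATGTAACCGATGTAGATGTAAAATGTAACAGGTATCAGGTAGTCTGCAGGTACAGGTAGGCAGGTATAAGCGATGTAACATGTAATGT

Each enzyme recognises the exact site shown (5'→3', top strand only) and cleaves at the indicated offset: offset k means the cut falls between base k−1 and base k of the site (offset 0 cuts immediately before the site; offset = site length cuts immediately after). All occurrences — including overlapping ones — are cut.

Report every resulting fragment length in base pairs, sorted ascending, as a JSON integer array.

[2,6,6,6,6,6,7,7,7,8,9,10,11,12,14,16,17]

Per-enzyme occurrences:
  LmaIV (CAGGTA, off=0): starts [1, 7, 17, 29, 49, 90, 97, 108, 114, 122] → cuts [1, 7, 17, 29, 49, 90, 97, 108, 114, 122]
  YnoX (ATGTA, off=4): starts [39, 62, 71, 77, 84, 134, 141] → cuts [43, 66, 75, 81, 88, 138, 145]

All cut coordinates (distinct, sorted): [1, 7, 17, 29, 43, 49, 66, 75, 81, 88, 90, 97, 108, 114, 122, 138, 145]

Fragments:
  1→7: 6 bp
  7→17: 10 bp
  17→29: 12 bp
  29→43: 14 bp
  43→49: 6 bp
  49→66: 17 bp
  66→75: 9 bp
  75→81: 6 bp
  81→88: 7 bp
  88→90: 2 bp
  90→97: 7 bp
  97→108: 11 bp
  108→114: 6 bp
  114→122: 8 bp
  122→138: 16 bp
  138→145: 7 bp
  145→1 (wrap): 150-145+1 = 6 bp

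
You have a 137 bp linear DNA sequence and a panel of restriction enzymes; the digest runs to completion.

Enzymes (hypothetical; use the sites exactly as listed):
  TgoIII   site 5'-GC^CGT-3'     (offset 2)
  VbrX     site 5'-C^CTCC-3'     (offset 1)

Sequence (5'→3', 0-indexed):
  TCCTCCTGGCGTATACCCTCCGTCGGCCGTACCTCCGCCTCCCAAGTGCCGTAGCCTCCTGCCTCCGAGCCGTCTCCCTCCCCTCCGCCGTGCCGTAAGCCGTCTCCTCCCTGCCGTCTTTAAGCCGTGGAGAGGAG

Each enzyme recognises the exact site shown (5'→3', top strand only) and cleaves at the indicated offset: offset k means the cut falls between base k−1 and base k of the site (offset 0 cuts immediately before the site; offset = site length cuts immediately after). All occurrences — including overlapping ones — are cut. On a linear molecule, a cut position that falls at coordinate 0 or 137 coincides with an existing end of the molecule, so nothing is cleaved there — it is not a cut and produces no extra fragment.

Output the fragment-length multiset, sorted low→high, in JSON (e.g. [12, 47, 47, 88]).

[2,5,5,5,6,6,6,6,7,7,7,8,8,10,11,11,12,15]

Site scan:
  TgoIII GCCGT/2: at [25, 47, 68, 86, 91, 98, 112, 123] ⇒ [27, 49, 70, 88, 93, 100, 114, 125]
  VbrX CCTCC/1: at [1, 16, 31, 37, 54, 61, 76, 81, 105] ⇒ [2, 17, 32, 38, 55, 62, 77, 82, 106]

All cut coordinates (distinct, sorted): [2, 17, 27, 32, 38, 49, 55, 62, 70, 77, 82, 88, 93, 100, 106, 114, 125]

Fragment lengths:
  [0,2): 2 bp
  [2,17): 15 bp
  [17,27): 10 bp
  [27,32): 5 bp
  [32,38): 6 bp
  [38,49): 11 bp
  [49,55): 6 bp
  [55,62): 7 bp
  [62,70): 8 bp
  [70,77): 7 bp
  [77,82): 5 bp
  [82,88): 6 bp
  [88,93): 5 bp
  [93,100): 7 bp
  [100,106): 6 bp
  [106,114): 8 bp
  [114,125): 11 bp
  [125,137): 12 bp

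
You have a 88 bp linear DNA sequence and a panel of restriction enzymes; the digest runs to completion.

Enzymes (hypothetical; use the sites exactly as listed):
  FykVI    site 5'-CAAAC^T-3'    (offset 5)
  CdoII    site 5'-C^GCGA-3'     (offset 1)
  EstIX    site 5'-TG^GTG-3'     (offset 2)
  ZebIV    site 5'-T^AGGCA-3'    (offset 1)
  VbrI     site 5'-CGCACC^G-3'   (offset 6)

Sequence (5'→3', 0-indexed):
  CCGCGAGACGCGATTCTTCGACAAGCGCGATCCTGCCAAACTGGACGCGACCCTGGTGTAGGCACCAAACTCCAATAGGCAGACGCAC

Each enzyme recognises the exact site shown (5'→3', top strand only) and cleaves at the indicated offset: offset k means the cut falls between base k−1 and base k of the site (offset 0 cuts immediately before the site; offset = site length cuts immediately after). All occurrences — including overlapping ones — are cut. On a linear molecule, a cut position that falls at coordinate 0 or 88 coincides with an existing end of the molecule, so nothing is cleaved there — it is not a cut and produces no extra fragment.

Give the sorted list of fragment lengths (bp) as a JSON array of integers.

[2,4,5,6,7,9,11,12,15,17]

Per-enzyme occurrences:
  FykVI CAAACT/5: at [36, 65] ⇒ [41, 70]
  CdoII CGCGA/1: at [1, 8, 25, 45] ⇒ [2, 9, 26, 46]
  EstIX TGGTG/2: at [53] ⇒ [55]
  ZebIV TAGGCA/1: at [58, 75] ⇒ [59, 76]
  VbrI (CGCACCG, off=6): no sites

All cut coordinates (distinct, sorted): [2, 9, 26, 41, 46, 55, 59, 70, 76]

Fragment lengths:
  [0,2): 2 bp
  [2,9): 7 bp
  [9,26): 17 bp
  [26,41): 15 bp
  [41,46): 5 bp
  [46,55): 9 bp
  [55,59): 4 bp
  [59,70): 11 bp
  [70,76): 6 bp
  [76,88): 12 bp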